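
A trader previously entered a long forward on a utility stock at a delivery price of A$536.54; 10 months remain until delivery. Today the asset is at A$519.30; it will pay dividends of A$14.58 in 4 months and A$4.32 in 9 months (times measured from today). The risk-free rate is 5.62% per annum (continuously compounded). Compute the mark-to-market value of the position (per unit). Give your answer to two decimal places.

PV(remaining dividends) I = 14.58·e^(−0.0562·4/12) + 4.32·e^(−0.0562·9/12) = 18.4511
Current forward F = (S − I)·e^(rT) = (519.30 − 18.4511)·e^(0.0562·10/12) = 500.8489 × 1.047947 = 524.8631
Value (long) = (F − K)·e^(−rT) = (524.8631 − 536.54) × 0.954246 = -11.1426
Value = -A$11.14

-A$11.14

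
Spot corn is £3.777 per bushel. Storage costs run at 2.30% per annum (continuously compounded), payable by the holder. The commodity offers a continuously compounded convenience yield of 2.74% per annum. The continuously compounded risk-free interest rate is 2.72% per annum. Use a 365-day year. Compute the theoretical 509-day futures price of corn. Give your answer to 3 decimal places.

Net carry = r + u − y = 0.0272 + 0.0230 − 0.0274 = 0.0228
F = S·e^((r+u−y)T) = 3.777 · e^(0.0228 × 509/365) = 3.777 · e^0.031795
= 3.777 × 1.032306 = £3.899 per bushel

£3.899 per bushel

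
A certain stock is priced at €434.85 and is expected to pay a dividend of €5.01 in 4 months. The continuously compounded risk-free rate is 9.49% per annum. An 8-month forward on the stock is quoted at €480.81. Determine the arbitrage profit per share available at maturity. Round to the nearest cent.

€22.73 per share

PV(dividends) I = 5.01·e^(−0.0949·4/12) = 4.8540
Fair forward F* = (S − I)·e^(rT) = (434.85 − 4.8540)·e^0.063267 = 429.9960 × 1.065311 = 458.0795
Market €480.81 > fair 458.0795: forward overpriced → cash-and-carry (borrow at r, buy the stock and collect the dividends, short the forward).
Profit at T = |F_mkt − F*| = |480.81 − 458.0795| = €22.73 per share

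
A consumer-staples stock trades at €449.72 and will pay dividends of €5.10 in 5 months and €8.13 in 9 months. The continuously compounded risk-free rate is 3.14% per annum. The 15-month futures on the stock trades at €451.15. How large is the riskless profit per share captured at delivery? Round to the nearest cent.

PV(dividends) I = 5.10·e^(−0.0314·5/12) + 8.13·e^(−0.0314·9/12) = 12.9745
Fair futures F* = (S − I)·e^(rT) = (449.72 − 12.9745)·e^0.039250 = 436.7455 × 1.040030 = 454.2284
Market €451.15 < fair 454.2284: forward underpriced → reverse cash-and-carry (short the stock, invest proceeds at r, pay the dividends, go long the forward).
Profit at T = |F_mkt − F*| = |451.15 − 454.2284| = €3.08 per share

€3.08 per share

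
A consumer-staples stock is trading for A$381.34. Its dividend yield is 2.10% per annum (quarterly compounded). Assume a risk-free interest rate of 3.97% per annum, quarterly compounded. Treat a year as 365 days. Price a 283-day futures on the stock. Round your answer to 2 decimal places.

A$386.87

F = S · (1+r/4)^(4T) / (1+q/4)^(4T)
= 381.34 × 1.031103 / 1.016372 = 381.34 × 1.014494
F = A$386.87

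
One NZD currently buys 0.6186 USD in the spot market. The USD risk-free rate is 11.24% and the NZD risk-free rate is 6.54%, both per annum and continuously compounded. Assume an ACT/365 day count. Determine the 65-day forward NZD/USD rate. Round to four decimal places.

F = S·e^((r_USD − r_NZD)T) = 0.6186 · e^((0.1124 − 0.0654) × 65/365)
= 0.6186 · e^0.008370 = 0.6186 × 1.008405
F = 0.6238 USD per NZD

0.6238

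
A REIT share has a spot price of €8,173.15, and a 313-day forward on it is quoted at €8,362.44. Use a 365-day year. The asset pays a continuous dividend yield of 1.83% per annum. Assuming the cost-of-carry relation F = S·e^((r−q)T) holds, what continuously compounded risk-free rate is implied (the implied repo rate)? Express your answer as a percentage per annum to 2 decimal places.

From F = S·e^((r−q)T): (r − q) = ln(F/S)/T
ln(8362.44/8173.15) = ln(1.023160) = 0.022896
(r − q) = 0.022896 / (313/365) = 0.026700
r = ln(F/S)/T + q = 0.026700 + 0.0183 = 0.045000
r = 4.50%

4.50%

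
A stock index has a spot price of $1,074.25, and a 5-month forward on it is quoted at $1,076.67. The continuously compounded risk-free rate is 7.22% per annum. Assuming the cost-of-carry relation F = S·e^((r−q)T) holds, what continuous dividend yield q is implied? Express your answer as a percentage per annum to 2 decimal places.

From F = S·e^((r−q)T): (r − q) = ln(F/S)/T
ln(1076.67/1074.25) = ln(1.002253) = 0.002250
(r − q) = 0.002250 / (5/12) = 0.005400
q = r − ln(F/S)/T = 0.0722 − 0.005400 = 0.066800
q = 6.68%

6.68%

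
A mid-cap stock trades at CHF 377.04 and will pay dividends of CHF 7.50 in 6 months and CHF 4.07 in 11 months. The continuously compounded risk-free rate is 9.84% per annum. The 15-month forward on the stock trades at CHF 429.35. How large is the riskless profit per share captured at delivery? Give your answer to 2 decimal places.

PV(dividends) I = 7.50·e^(−0.0984·6/12) + 4.07·e^(−0.0984·11/12) = 10.8589
Fair forward F* = (S − I)·e^(rT) = (377.04 − 10.8589)·e^0.123000 = 366.1811 × 1.130884 = 414.1083
Market CHF 429.35 > fair 414.1083: forward overpriced → cash-and-carry (borrow at r, buy the stock and collect the dividends, short the forward).
Profit at T = |F_mkt − F*| = |429.35 − 414.1083| = CHF 15.24 per share

CHF 15.24 per share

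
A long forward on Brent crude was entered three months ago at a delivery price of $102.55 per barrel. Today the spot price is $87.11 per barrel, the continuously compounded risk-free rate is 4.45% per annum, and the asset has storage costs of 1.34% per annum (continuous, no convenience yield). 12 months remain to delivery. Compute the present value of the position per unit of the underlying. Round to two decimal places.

-$9.80 per barrel

Current fair forward for the remaining 12 months: F = S·e^((r + u)·T), (r + u) = 0.0445 + 0.0134 = 0.0579
F = 87.11 · e^(0.0579 × 12/12) = 87.11 × 1.059609 = 92.3025
Value of long forward = (F − K)·e^(−rT) = (92.3025 − 102.55) · e^(−0.0445·12/12)
= -10.2475 × 0.956476 = -9.80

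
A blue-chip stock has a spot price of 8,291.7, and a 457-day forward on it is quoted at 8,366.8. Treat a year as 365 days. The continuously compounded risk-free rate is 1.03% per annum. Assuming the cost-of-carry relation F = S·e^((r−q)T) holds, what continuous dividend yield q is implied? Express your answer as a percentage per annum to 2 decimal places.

0.31%

From F = S·e^((r−q)T): (r − q) = ln(F/S)/T
ln(8366.8/8291.7) = ln(1.009057) = 0.009016
(r − q) = 0.009016 / (457/365) = 0.007201
q = r − ln(F/S)/T = 0.0103 − 0.007201 = 0.003099
q = 0.31%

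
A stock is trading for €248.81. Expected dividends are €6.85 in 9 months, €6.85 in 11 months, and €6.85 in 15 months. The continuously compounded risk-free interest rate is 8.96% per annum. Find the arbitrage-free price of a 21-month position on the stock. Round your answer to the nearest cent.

PV(dividends) I = 6.85·e^(−0.0896·9/12) + 6.85·e^(−0.0896·11/12) + 6.85·e^(−0.0896·15/12)
I = 6.4048 + 6.3099 + 6.1242 = 18.8389
F = (S − I)·e^(rT) = (248.81 − 18.8389) · e^(0.0896·21/12)
= 229.9711 · e^0.156800 = 229.9711 × 1.169762 = €269.01

€269.01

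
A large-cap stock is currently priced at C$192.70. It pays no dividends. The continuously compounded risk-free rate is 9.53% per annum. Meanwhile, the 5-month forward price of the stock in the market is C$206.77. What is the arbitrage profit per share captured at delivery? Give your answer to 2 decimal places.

Fair forward: F* = S·e^(carry·T), with carry = r = 0.0953
F* = 192.70 · e^(0.0953 × 5/12) = 192.70 · e^0.039708 = 192.70 × 1.040507 = C$200.5057
Market C$206.77 > fair C$200.5057: forward overpriced → cash-and-carry (buy spot, short the forward).
At maturity, profit = |F_mkt − F*| = |206.77 − 200.5057| = C$6.26 per share

C$6.26 per share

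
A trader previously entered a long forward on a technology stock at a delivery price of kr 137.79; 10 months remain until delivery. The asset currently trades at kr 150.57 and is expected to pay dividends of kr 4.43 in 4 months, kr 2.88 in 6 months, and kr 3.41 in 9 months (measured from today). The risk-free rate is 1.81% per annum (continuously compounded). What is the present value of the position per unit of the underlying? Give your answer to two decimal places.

kr 4.22

PV(remaining dividends) I = 4.43·e^(−0.0181·4/12) + 2.88·e^(−0.0181·6/12) + 3.41·e^(−0.0181·9/12) = 10.6214
Current forward F = (S − I)·e^(rT) = (150.57 − 10.6214)·e^(0.0181·10/12) = 139.9486 × 1.015198 = 142.0755
Value (long) = (F − K)·e^(−rT) = (142.0755 − 137.79) × 0.985030 = 4.2213
Value = kr 4.22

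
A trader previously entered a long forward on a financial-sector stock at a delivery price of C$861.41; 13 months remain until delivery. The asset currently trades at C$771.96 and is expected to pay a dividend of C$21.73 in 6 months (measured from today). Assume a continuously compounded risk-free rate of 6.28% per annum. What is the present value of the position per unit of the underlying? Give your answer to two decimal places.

-C$53.85

PV(remaining dividends) I = 21.73·e^(−0.0628·6/12) = 21.0583
Current forward F = (S − I)·e^(rT) = (771.96 − 21.0583)·e^(0.0628·13/12) = 750.9017 × 1.070401 = 803.7659
Value (long) = (F − K)·e^(−rT) = (803.7659 − 861.41) × 0.934229 = -53.8528
Value = -C$53.85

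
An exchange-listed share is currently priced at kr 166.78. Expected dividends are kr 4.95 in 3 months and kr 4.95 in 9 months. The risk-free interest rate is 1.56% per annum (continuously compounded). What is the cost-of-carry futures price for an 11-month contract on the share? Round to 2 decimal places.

PV(dividends) I = 4.95·e^(−0.0156·3/12) + 4.95·e^(−0.0156·9/12)
I = 4.9307 + 4.8924 = 9.8231
F = (S − I)·e^(rT) = (166.78 − 9.8231) · e^(0.0156·11/12)
= 156.9569 · e^0.014300 = 156.9569 × 1.014403 = kr 159.22

kr 159.22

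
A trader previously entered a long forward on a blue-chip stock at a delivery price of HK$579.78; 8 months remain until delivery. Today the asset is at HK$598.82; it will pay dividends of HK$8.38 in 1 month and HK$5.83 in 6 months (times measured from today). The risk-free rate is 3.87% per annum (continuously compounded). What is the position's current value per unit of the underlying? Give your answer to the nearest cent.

HK$19.74

PV(remaining dividends) I = 8.38·e^(−0.0387·1/12) + 5.83·e^(−0.0387·6/12) = 14.0713
Current forward F = (S − I)·e^(rT) = (598.82 − 14.0713)·e^(0.0387·8/12) = 584.7487 × 1.026136 = 600.0317
Value (long) = (F − K)·e^(−rT) = (600.0317 − 579.78) × 0.974530 = 19.7359
Value = HK$19.74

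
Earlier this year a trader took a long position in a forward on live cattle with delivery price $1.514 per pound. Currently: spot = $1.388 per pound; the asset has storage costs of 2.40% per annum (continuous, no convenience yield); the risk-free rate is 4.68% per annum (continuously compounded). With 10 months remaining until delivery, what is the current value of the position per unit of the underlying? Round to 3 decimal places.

Current fair forward for the remaining 10 months: F = S·e^((r + u)·T), (r + u) = 0.0468 + 0.0240 = 0.0708
F = 1.388 · e^(0.0708 × 10/12) = 1.388 × 1.060775 = 1.4724
Value of long forward = (F − K)·e^(−rT) = (1.4724 − 1.514) · e^(−0.0468·10/12)
= -0.0416 × 0.961751 = -0.040

-$0.040 per pound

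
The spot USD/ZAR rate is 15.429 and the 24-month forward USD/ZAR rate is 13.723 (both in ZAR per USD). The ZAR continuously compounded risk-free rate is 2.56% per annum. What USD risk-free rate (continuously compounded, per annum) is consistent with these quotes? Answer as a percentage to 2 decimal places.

8.42%

F = S·e^((r_ZAR − r_USD)T) ⇒ r_USD = r_ZAR − ln(F/S)/T
ln(13.723/15.429) = -0.117176; /(24/12) = -0.058588
r_USD = 0.0256 + 0.058588 = 0.084188
r_USD = 8.42%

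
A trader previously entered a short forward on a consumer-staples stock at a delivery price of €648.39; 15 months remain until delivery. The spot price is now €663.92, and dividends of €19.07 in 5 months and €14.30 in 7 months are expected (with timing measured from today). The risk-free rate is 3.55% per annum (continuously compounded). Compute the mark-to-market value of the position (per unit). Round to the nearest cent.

PV(remaining dividends) I = 19.07·e^(−0.0355·5/12) + 14.30·e^(−0.0355·7/12) = 32.7969
Current forward F = (S − I)·e^(rT) = (663.92 − 32.7969)·e^(0.0355·15/12) = 631.1231 × 1.045374 = 659.7597
Value (long) = (F − K)·e^(−rT) = (659.7597 − 648.39) × 0.956595 = 10.8762
Short position value = −(long value) = -€10.88

-€10.88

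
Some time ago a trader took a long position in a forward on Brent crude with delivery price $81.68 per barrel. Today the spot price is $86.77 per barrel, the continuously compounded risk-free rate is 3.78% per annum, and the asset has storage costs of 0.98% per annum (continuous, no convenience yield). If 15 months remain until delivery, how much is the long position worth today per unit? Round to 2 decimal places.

Current fair forward for the remaining 15 months: F = S·e^((r + u)·T), (r + u) = 0.0378 + 0.0098 = 0.0476
F = 86.77 · e^(0.0476 × 15/12) = 86.77 × 1.061306 = 92.0895
Value of long forward = (F − K)·e^(−rT) = (92.0895 − 81.68) · e^(−0.0378·15/12)
= 10.4095 × 0.953849 = 9.93

$9.93 per barrel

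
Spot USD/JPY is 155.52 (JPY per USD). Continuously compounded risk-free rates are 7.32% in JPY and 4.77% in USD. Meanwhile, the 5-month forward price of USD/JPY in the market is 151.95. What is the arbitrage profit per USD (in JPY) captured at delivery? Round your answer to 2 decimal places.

Fair forward: F* = S·e^(carry·T), with carry = (r_JPY − r_USD) = 0.0732 − 0.0477 = 0.0255
F* = 155.52 · e^(0.0255 × 5/12) = 155.52 · e^0.010625 = 155.52 × 1.010682 = 157.1813
Market 151.95 < fair 157.1813: forward underpriced → reverse cash-and-carry (short spot, go long the forward).
At maturity, profit = |F_mkt − F*| = |151.95 − 157.1813| = 5.23 per USD (in JPY)

5.23 per USD (in JPY)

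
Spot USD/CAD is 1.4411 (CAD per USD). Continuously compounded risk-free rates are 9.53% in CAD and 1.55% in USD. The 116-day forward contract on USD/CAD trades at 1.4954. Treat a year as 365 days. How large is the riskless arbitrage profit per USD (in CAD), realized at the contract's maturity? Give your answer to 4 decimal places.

0.0173 per USD (in CAD)

Fair forward: F* = S·e^(carry·T), with carry = (r_CAD − r_USD) = 0.0953 − 0.0155 = 0.0798
F* = 1.4411 · e^(0.0798 × 116/365) = 1.4411 · e^0.025361 = 1.4411 × 1.025685 = 1.4781
Market 1.4954 > fair 1.4781: forward overpriced → cash-and-carry (buy spot, short the forward).
At maturity, profit = |F_mkt − F*| = |1.4954 − 1.4781| = 0.0173 per USD (in CAD)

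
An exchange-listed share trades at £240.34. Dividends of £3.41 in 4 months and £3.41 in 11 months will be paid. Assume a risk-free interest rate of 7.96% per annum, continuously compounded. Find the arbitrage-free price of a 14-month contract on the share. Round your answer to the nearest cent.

PV(dividends) I = 3.41·e^(−0.0796·4/12) + 3.41·e^(−0.0796·11/12)
I = 3.3207 + 3.1700 = 6.4907
F = (S − I)·e^(rT) = (240.34 − 6.4907) · e^(0.0796·14/12)
= 233.8493 · e^0.092867 = 233.8493 × 1.097316 = £256.61

£256.61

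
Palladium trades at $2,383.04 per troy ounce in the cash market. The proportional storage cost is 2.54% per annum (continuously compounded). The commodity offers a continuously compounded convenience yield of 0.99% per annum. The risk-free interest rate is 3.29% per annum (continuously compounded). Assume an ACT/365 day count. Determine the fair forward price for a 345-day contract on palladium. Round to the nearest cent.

$2,494.59 per troy ounce

Net carry = r + u − y = 0.0329 + 0.0254 − 0.0099 = 0.0484
F = S·e^((r+u−y)T) = 2383.04 · e^(0.0484 × 345/365) = 2383.04 · e^0.04574795
= 2383.04 × 1.04681053 = $2,494.59 per troy ounce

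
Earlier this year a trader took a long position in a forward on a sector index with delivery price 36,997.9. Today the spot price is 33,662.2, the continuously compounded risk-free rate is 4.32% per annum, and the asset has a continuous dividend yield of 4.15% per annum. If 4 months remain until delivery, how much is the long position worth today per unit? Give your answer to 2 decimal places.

-3269.20

Current fair forward for the remaining 4 months: F = S·e^((r − q)·T), (r − q) = 0.0432 − 0.0415 = 0.0017
F = 33662.2 · e^(0.0017 × 4/12) = 33662.2 × 1.00056683 = 33681.2807
Value of long forward = (F − K)·e^(−rT) = (33681.2807 − 36997.9) · e^(−0.0432·4/12)
= -3316.6193 × 0.98570318 = -3269.20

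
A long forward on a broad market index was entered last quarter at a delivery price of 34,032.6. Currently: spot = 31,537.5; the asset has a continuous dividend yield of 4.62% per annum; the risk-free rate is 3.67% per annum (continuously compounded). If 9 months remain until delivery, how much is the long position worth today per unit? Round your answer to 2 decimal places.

-2645.19

Current fair forward for the remaining 9 months: F = S·e^((r − q)·T), (r − q) = 0.0367 − 0.0462 = -0.0095
F = 31537.5 · e^(-0.0095 × 9/12) = 31537.5 × 0.99290032 = 31313.5938
Value of long forward = (F − K)·e^(−rT) = (31313.5938 − 34032.6) · e^(−0.0367·9/12)
= -2719.0062 × 0.97285036 = -2645.19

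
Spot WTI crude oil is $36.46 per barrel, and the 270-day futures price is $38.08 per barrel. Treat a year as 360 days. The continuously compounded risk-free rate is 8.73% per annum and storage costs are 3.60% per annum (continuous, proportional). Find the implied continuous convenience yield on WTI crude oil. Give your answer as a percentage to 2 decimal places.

6.53%

F = S·e^((r+u−y)T) ⇒ (r+u−y) = ln(F/S)/T
ln(38.08/36.46) = 0.043473; /T ⇒ 0.057964
y = r + u − ln(F/S)/T = 0.0873 + 0.0360 − 0.057964 = 0.065336
y = 6.53%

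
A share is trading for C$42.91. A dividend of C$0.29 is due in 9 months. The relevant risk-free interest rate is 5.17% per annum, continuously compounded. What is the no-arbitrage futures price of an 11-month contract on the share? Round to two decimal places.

C$44.70

PV(dividends) I = 0.29·e^(−0.0517·9/12)
I = 0.2790
F = (S − I)·e^(rT) = (42.91 − 0.2790) · e^(0.0517·11/12)
= 42.6310 · e^0.047392 = 42.6310 × 1.048533 = C$44.70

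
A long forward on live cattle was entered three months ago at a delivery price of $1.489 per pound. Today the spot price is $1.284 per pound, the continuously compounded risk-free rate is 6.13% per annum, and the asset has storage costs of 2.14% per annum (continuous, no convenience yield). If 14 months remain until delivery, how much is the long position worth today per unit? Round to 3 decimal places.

-$0.070 per pound

Current fair forward for the remaining 14 months: F = S·e^((r + u)·T), (r + u) = 0.0613 + 0.0214 = 0.0827
F = 1.284 · e^(0.0827 × 14/12) = 1.284 × 1.101291 = 1.4141
Value of long forward = (F − K)·e^(−rT) = (1.4141 − 1.489) · e^(−0.0613·14/12)
= -0.0749 × 0.930981 = -0.070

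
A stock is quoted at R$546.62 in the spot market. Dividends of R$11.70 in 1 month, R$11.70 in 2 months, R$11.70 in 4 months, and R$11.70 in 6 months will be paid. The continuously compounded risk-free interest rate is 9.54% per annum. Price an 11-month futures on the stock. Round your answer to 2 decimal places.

PV(dividends) I = 11.70·e^(−0.0954·1/12) + 11.70·e^(−0.0954·2/12) + 11.70·e^(−0.0954·4/12) + 11.70·e^(−0.0954·6/12)
I = 11.6074 + 11.5154 + 11.3338 + 11.1550 = 45.6116
F = (S − I)·e^(rT) = (546.62 − 45.6116) · e^(0.0954·11/12)
= 501.0084 · e^0.087450 = 501.0084 × 1.091388 = R$546.79

R$546.79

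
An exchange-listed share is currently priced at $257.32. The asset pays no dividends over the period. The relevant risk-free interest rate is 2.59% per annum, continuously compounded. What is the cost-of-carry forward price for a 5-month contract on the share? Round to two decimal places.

$260.11

F = S·e^(rT) = 257.32 · e^(0.0259 × 5/12)
= 257.32 · e^0.010792 = 257.32 × 1.010850
F = $260.11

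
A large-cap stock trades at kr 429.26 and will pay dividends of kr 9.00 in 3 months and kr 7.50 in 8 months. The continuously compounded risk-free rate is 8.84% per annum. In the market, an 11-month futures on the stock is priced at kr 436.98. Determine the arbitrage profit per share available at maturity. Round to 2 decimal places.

kr 11.30 per share

PV(dividends) I = 9.00·e^(−0.0884·3/12) + 7.50·e^(−0.0884·8/12) = 15.8741
Fair futures F* = (S − I)·e^(rT) = (429.26 − 15.8741)·e^0.081033 = 413.3859 × 1.084407 = 448.2786
Market kr 436.98 < fair 448.2786: forward underpriced → reverse cash-and-carry (short the stock, invest proceeds at r, pay the dividends, go long the forward).
Profit at T = |F_mkt − F*| = |436.98 − 448.2786| = kr 11.30 per share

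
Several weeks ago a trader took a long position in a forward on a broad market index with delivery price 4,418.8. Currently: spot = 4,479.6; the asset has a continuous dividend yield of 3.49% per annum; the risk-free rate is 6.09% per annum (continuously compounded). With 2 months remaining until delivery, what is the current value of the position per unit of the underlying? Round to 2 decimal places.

79.44

Current fair forward for the remaining 2 months: F = S·e^((r − q)·T), (r − q) = 0.0609 − 0.0349 = 0.0260
F = 4479.6 · e^(0.0260 × 2/12) = 4479.6 × 1.00434274 = 4499.0537
Value of long forward = (F − K)·e^(−rT) = (4499.0537 − 4418.8) · e^(−0.0609·2/12)
= 80.2537 × 0.98990134 = 79.44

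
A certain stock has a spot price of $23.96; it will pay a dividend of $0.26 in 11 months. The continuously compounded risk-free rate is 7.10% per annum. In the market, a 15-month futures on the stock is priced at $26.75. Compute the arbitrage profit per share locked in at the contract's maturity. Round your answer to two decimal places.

PV(dividends) I = 0.26·e^(−0.0710·11/12) = 0.2436
Fair futures F* = (S − I)·e^(rT) = (23.96 − 0.2436)·e^0.088750 = 23.7164 × 1.092807 = 25.9174
Market $26.75 > fair 25.9174: forward overpriced → cash-and-carry (borrow at r, buy the stock and collect the dividends, short the forward).
Profit at T = |F_mkt − F*| = |26.75 − 25.9174| = $0.83 per share

$0.83 per share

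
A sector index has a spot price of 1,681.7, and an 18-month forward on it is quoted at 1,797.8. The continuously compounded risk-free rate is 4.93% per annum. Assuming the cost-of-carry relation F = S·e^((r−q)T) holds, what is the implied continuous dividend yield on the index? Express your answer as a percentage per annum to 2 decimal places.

From F = S·e^((r−q)T): (r − q) = ln(F/S)/T
ln(1797.8/1681.7) = ln(1.069037) = 0.066758
(r − q) = 0.066758 / (18/12) = 0.044505
q = r − ln(F/S)/T = 0.0493 − 0.044505 = 0.004795
q = 0.48%

0.48%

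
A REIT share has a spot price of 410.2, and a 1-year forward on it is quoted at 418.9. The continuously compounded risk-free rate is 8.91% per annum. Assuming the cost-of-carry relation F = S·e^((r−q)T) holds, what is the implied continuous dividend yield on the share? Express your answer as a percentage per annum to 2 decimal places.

From F = S·e^((r−q)T): (r − q) = ln(F/S)/T
ln(418.9/410.2) = ln(1.021209) = 0.020987
(r − q) = 0.020987 / (1) = 0.020987
q = r − ln(F/S)/T = 0.0891 − 0.020987 = 0.068113
q = 6.81%

6.81%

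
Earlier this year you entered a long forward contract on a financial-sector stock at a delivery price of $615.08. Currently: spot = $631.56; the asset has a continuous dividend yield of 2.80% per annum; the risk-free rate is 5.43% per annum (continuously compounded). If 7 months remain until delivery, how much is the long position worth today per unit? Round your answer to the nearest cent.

$25.43

Current fair forward for the remaining 7 months: F = S·e^((r − q)·T), (r − q) = 0.0543 − 0.0280 = 0.0263
F = 631.56 · e^(0.0263 × 7/12) = 631.56 × 1.015460 = 641.3239
Value of long forward = (F − K)·e^(−rT) = (641.3239 − 615.08) · e^(−0.0543·7/12)
= 26.2439 × 0.968821 = 25.43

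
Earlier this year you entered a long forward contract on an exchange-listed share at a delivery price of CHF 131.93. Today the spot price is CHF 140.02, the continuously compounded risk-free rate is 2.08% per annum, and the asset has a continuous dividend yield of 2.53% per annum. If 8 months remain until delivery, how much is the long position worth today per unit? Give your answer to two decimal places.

CHF 7.56

Current fair forward for the remaining 8 months: F = S·e^((r − q)·T), (r − q) = 0.0208 − 0.0253 = -0.0045
F = 140.02 · e^(-0.0045 × 8/12) = 140.02 × 0.997004 = 139.6005
Value of long forward = (F − K)·e^(−rT) = (139.6005 − 131.93) · e^(−0.0208·8/12)
= 7.6705 × 0.986229 = 7.56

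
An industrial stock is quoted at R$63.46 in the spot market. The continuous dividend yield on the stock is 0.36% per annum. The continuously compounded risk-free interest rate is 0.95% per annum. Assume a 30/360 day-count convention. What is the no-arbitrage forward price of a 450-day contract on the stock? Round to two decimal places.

R$63.93

F = S·e^((r − q)T) = 63.46 · e^((0.0095 − 0.0036) × 450/360)
= 63.46 · e^0.007375 = 63.46 × 1.007402
F = R$63.93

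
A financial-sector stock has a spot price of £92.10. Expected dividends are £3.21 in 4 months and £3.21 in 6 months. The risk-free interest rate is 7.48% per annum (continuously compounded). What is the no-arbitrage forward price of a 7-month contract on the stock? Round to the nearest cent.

£89.71

PV(dividends) I = 3.21·e^(−0.0748·4/12) + 3.21·e^(−0.0748·6/12)
I = 3.1310 + 3.0922 = 6.2232
F = (S − I)·e^(rT) = (92.10 − 6.2232) · e^(0.0748·7/12)
= 85.8768 · e^0.043633 = 85.8768 × 1.044599 = £89.71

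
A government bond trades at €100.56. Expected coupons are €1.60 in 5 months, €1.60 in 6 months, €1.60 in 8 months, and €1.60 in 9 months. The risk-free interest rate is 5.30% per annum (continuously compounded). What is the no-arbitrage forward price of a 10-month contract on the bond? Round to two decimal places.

PV(coupons) I = 1.60·e^(−0.0530·5/12) + 1.60·e^(−0.0530·6/12) + 1.60·e^(−0.0530·8/12) + 1.60·e^(−0.0530·9/12)
I = 1.5651 + 1.5582 + 1.5445 + 1.5376 = 6.2054
F = (S − I)·e^(rT) = (100.56 − 6.2054) · e^(0.0530·10/12)
= 94.3546 · e^0.044167 = 94.3546 × 1.045157 = €98.62

€98.62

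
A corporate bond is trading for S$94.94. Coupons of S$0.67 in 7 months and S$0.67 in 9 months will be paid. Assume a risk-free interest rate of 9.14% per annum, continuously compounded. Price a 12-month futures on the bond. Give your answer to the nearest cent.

PV(coupons) I = 0.67·e^(−0.0914·7/12) + 0.67·e^(−0.0914·9/12)
I = 0.6352 + 0.6256 = 1.2608
F = (S − I)·e^(rT) = (94.94 − 1.2608) · e^(0.0914·12/12)
= 93.6792 · e^0.091400 = 93.6792 × 1.095707 = S$102.64

S$102.64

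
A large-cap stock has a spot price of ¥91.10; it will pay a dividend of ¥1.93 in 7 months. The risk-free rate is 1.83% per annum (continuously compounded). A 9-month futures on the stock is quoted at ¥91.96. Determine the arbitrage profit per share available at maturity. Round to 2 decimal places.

¥1.54 per share

PV(dividends) I = 1.93·e^(−0.0183·7/12) = 1.9095
Fair futures F* = (S − I)·e^(rT) = (91.10 − 1.9095)·e^0.013725 = 89.1905 × 1.013820 = 90.4231
Market ¥91.96 > fair 90.4231: forward overpriced → cash-and-carry (borrow at r, buy the stock and collect the dividends, short the forward).
Profit at T = |F_mkt − F*| = |91.96 − 90.4231| = ¥1.54 per share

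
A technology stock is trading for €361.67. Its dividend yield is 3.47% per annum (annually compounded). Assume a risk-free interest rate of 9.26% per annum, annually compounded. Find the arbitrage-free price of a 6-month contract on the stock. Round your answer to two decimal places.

F = S · (1+r)^T / (1+q)^T
= 361.67 × 1.045275 / 1.017202 = 361.67 × 1.027598
F = €371.65

€371.65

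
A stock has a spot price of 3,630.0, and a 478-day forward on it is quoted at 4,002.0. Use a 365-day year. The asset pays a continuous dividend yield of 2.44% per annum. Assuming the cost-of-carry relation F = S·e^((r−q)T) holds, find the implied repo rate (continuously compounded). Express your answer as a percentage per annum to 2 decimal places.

From F = S·e^((r−q)T): (r − q) = ln(F/S)/T
ln(4002.0/3630.0) = ln(1.102479) = 0.097561
(r − q) = 0.097561 / (478/365) = 0.074497
r = ln(F/S)/T + q = 0.074497 + 0.0244 = 0.098897
r = 9.89%

9.89%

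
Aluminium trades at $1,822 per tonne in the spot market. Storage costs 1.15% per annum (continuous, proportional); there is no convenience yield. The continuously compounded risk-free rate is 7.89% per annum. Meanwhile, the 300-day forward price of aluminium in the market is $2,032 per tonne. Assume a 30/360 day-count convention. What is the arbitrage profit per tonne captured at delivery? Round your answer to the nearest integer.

$67 per tonne

Fair forward: F* = S·e^(carry·T), with carry = (r + u) = 0.0789 + 0.0115 = 0.0904
F* = 1822 · e^(0.0904 × 300/360) = 1822 · e^0.075333 = 1822 × 1.078243 = $1964.5587
Market $2032 > fair $1964.5587: forward overpriced → cash-and-carry (buy spot, short the forward).
At maturity, profit = |F_mkt − F*| = |2032 − 1964.5587| = $67 per tonne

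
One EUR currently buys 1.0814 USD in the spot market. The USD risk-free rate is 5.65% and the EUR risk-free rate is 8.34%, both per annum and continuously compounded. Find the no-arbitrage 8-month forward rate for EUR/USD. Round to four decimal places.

1.0622

F = S·e^((r_USD − r_EUR)T) = 1.0814 · e^((0.0565 − 0.0834) × 8/12)
= 1.0814 · e^-0.017933 = 1.0814 × 0.982227
F = 1.0622 USD per EUR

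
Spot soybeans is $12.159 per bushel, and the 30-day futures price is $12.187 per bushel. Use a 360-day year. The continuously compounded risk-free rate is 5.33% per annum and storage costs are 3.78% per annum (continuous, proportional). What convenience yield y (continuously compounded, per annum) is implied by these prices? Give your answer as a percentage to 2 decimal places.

F = S·e^((r+u−y)T) ⇒ (r+u−y) = ln(F/S)/T
ln(12.187/12.159) = 0.002300; /T ⇒ 0.027600
y = r + u − ln(F/S)/T = 0.0533 + 0.0378 − 0.027600 = 0.063500
y = 6.35%

6.35%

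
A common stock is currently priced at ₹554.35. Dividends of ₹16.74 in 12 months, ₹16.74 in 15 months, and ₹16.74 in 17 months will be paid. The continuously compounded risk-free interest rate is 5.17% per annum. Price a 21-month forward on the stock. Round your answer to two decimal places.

PV(dividends) I = 16.74·e^(−0.0517·12/12) + 16.74·e^(−0.0517·15/12) + 16.74·e^(−0.0517·17/12)
I = 15.8965 + 15.6924 + 15.5578 = 47.1467
F = (S − I)·e^(rT) = (554.35 − 47.1467) · e^(0.0517·21/12)
= 507.2033 · e^0.090475 = 507.2033 × 1.094694 = ₹555.23

₹555.23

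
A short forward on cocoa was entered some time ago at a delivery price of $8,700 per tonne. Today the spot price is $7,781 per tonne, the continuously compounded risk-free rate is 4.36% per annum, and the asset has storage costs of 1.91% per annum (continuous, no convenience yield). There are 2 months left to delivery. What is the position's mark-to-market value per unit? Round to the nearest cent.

Current fair forward for the remaining 2 months: F = S·e^((r + u)·T), (r + u) = 0.0436 + 0.0191 = 0.0627
F = 7781 · e^(0.0627 × 2/12) = 7781 × 1.01050479 = 7862.7378
Value of long forward = (F − K)·e^(−rT) = (7862.7378 − 8700) · e^(−0.0436·2/12)
= -837.2622 × 0.99275967 = -831.20
Short position value = −(long value) = $831.20

$831.20 per tonne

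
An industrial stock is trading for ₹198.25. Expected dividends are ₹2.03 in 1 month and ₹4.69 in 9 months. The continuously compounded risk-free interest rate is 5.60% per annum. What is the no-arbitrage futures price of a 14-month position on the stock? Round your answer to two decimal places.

PV(dividends) I = 2.03·e^(−0.0560·1/12) + 4.69·e^(−0.0560·9/12)
I = 2.0205 + 4.4971 = 6.5176
F = (S − I)·e^(rT) = (198.25 − 6.5176) · e^(0.0560·14/12)
= 191.7324 · e^0.065333 = 191.7324 × 1.067514 = ₹204.68

₹204.68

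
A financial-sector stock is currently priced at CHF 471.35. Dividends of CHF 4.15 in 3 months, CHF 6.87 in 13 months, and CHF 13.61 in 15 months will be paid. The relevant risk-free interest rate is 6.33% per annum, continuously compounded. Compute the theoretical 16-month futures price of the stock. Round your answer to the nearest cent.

CHF 487.75

PV(dividends) I = 4.15·e^(−0.0633·3/12) + 6.87·e^(−0.0633·13/12) + 13.61·e^(−0.0633·15/12)
I = 4.0848 + 6.4147 + 12.5746 = 23.0741
F = (S − I)·e^(rT) = (471.35 − 23.0741) · e^(0.0633·16/12)
= 448.2759 · e^0.084400 = 448.2759 × 1.088064 = CHF 487.75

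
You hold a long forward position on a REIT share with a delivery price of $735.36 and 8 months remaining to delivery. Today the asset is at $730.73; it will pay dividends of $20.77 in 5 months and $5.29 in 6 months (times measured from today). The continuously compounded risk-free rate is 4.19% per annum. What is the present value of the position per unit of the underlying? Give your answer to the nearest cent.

-$9.96

PV(remaining dividends) I = 20.77·e^(−0.0419·5/12) + 5.29·e^(−0.0419·6/12) = 25.5909
Current forward F = (S − I)·e^(rT) = (730.73 − 25.5909)·e^(0.0419·8/12) = 705.1391 × 1.028327 = 725.1136
Value (long) = (F − K)·e^(−rT) = (725.1136 − 735.36) × 0.972453 = -9.9641
Value = -$9.96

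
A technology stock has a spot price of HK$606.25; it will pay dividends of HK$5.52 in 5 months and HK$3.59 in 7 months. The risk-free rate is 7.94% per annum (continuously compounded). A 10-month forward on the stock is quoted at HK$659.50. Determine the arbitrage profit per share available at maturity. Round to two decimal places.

PV(dividends) I = 5.52·e^(−0.0794·5/12) + 3.59·e^(−0.0794·7/12) = 8.7679
Fair forward F* = (S − I)·e^(rT) = (606.25 − 8.7679)·e^0.066167 = 597.4821 × 1.068405 = 638.3529
Market HK$659.50 > fair 638.3529: forward overpriced → cash-and-carry (borrow at r, buy the stock and collect the dividends, short the forward).
Profit at T = |F_mkt − F*| = |659.50 − 638.3529| = HK$21.15 per share

HK$21.15 per share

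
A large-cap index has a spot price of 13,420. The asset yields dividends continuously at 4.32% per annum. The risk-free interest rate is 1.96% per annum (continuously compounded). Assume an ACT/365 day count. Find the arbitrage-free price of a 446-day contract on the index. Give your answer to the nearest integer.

F = S·e^((r − q)T) = 13420 · e^((0.0196 − 0.0432) × 446/365)
= 13420 · e^-0.028837 = 13420 × 0.971575
F = 13,039

13,039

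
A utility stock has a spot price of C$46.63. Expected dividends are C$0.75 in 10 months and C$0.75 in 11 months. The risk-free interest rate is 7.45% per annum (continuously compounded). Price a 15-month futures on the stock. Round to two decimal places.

PV(dividends) I = 0.75·e^(−0.0745·10/12) + 0.75·e^(−0.0745·11/12)
I = 0.7049 + 0.7005 = 1.4054
F = (S − I)·e^(rT) = (46.63 − 1.4054) · e^(0.0745·15/12)
= 45.2246 · e^0.093125 = 45.2246 × 1.097599 = C$49.64

C$49.64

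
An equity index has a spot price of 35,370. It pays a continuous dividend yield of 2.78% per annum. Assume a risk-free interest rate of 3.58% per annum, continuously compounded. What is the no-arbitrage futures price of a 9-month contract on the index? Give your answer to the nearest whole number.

F = S·e^((r − q)T) = 35370 · e^((0.0358 − 0.0278) × 9/12)
= 35370 · e^0.006000 = 35370 × 1.006018
F = 35,583

35,583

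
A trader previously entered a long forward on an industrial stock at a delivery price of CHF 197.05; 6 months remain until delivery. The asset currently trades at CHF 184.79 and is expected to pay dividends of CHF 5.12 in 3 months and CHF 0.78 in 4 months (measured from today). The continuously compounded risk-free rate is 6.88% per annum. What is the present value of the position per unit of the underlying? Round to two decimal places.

-CHF 11.39

PV(remaining dividends) I = 5.12·e^(−0.0688·3/12) + 0.78·e^(−0.0688·4/12) = 5.7950
Current forward F = (S − I)·e^(rT) = (184.79 − 5.7950)·e^(0.0688·6/12) = 178.9950 × 1.034999 = 185.2596
Value (long) = (F − K)·e^(−rT) = (185.2596 − 197.05) × 0.966185 = -11.3917
Value = -CHF 11.39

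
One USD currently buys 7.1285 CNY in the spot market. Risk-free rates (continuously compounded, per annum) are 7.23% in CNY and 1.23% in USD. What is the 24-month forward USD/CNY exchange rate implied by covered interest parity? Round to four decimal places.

8.0374

F = S·e^((r_CNY − r_USD)T) = 7.1285 · e^((0.0723 − 0.0123) × 24/12)
= 7.1285 · e^0.120000 = 7.1285 × 1.127497
F = 8.0374 CNY per USD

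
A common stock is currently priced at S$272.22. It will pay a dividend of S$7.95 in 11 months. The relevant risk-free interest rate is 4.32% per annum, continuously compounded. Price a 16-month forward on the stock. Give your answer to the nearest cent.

S$280.27

PV(dividends) I = 7.95·e^(−0.0432·11/12)
I = 7.6413
F = (S − I)·e^(rT) = (272.22 − 7.6413) · e^(0.0432·16/12)
= 264.5787 · e^0.057600 = 264.5787 × 1.059291 = S$280.27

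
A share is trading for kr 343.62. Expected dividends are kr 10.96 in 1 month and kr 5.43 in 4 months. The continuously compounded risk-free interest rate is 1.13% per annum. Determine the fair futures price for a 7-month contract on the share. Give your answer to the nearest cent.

kr 329.43

PV(dividends) I = 10.96·e^(−0.0113·1/12) + 5.43·e^(−0.0113·4/12)
I = 10.9497 + 5.4096 = 16.3593
F = (S − I)·e^(rT) = (343.62 − 16.3593) · e^(0.0113·7/12)
= 327.2607 · e^0.006592 = 327.2607 × 1.006614 = kr 329.43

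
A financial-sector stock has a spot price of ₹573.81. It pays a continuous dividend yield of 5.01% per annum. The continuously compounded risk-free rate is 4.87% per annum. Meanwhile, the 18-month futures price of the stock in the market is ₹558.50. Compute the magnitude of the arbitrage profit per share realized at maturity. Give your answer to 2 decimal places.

Fair futures: F* = S·e^(carry·T), with carry = (r − q) = 0.0487 − 0.0501 = -0.0014
F* = 573.81 · e^(-0.0014 × 18/12) = 573.81 · e^-0.002100 = 573.81 × 0.997902 = ₹572.6061
Market ₹558.50 < fair ₹572.6061: forward underpriced → reverse cash-and-carry (short spot, go long the forward).
At maturity, profit = |F_mkt − F*| = |558.50 − 572.6061| = ₹14.11 per share

₹14.11 per share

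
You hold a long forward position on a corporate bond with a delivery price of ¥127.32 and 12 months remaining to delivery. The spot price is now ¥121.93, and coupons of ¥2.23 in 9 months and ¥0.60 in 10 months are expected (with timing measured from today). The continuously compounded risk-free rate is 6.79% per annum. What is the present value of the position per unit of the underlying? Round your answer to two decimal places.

¥0.28

PV(remaining coupons) I = 2.23·e^(−0.0679·9/12) + 0.60·e^(−0.0679·10/12) = 2.6863
Current forward F = (S − I)·e^(rT) = (121.93 − 2.6863)·e^(0.0679·12/12) = 119.2437 × 1.070258 = 127.6215
Value (long) = (F − K)·e^(−rT) = (127.6215 − 127.32) × 0.934354 = 0.2817
Value = ¥0.28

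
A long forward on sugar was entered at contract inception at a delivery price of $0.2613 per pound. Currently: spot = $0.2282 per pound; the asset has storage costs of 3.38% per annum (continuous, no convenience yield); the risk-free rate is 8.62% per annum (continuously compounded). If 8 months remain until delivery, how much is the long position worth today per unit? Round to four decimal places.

-$0.0133 per pound

Current fair forward for the remaining 8 months: F = S·e^((r + u)·T), (r + u) = 0.0862 + 0.0338 = 0.1200
F = 0.2282 · e^(0.1200 × 8/12) = 0.2282 × 1.083287 = 0.2472
Value of long forward = (F − K)·e^(−rT) = (0.2472 − 0.2613) · e^(−0.0862·8/12)
= -0.0141 × 0.944153 = -0.0133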